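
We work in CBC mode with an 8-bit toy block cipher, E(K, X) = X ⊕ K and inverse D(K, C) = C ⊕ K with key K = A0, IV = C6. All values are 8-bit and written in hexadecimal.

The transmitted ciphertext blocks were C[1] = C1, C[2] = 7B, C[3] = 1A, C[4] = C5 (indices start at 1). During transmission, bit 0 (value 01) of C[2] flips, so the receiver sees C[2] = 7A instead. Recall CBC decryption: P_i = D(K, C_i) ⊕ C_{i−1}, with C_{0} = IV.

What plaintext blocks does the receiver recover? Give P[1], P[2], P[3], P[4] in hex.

P[1] = A7, P[2] = 1B, P[3] = C0, P[4] = 7F

Only C[2] changed, to 7A. In CBC, a change in C_i garbles P_i and flips the same bit in P_{i+1}. Decrypting the received ciphertext:
P[1]: D(K, C1) = 61; 61 ⊕ C6 = A7.
P[2]: D(K, 7A) = DA; DA ⊕ C1 = 1B.
P[3]: D(K, 1A) = BA; BA ⊕ 7A = C0.
P[4]: D(K, C5) = 65; 65 ⊕ 1A = 7F.
Blocks that differ from the original plaintext: P[2], P[3].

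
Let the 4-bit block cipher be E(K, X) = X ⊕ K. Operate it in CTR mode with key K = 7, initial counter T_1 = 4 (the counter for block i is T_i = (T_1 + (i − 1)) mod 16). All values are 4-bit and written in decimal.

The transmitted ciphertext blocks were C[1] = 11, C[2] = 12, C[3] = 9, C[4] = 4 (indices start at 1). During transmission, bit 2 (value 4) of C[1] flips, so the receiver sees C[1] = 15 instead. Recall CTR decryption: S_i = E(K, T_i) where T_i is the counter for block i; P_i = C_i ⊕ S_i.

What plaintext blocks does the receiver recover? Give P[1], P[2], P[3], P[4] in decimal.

Only C[1] changed, to 15. In CTR, a change in C_i flips the same bit in P_i only; the keystream is unaffected. Decrypting the received ciphertext:
P[1]: T = 4, S = E(K, T) = 3; 15 ⊕ 3 = 12.
P[2]: T = 5, S = E(K, T) = 2; 12 ⊕ 2 = 14.
P[3]: T = 6, S = E(K, T) = 1; 9 ⊕ 1 = 8.
P[4]: T = 7, S = E(K, T) = 0; 4 ⊕ 0 = 4.
Blocks that differ from the original plaintext: P[1].

P[1] = 12, P[2] = 14, P[3] = 8, P[4] = 4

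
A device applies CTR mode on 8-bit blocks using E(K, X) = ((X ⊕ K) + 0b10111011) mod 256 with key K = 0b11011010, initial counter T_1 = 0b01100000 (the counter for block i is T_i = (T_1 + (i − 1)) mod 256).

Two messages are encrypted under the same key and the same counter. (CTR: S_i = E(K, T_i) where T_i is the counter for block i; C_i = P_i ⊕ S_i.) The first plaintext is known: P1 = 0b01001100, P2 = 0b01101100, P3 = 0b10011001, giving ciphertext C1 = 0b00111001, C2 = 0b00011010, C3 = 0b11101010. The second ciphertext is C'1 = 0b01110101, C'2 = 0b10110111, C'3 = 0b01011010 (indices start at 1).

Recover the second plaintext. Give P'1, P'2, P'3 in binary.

In CTR with a reused counter, both messages share the same keystream S_i, so C_i ⊕ C'_i = P_i ⊕ P'_i and thus P'_i = P_i ⊕ C_i ⊕ C'_i.
P'1: 0b01001100 ⊕ 0b00111001 ⊕ 0b01110101 = 0b00000000.
P'2: 0b01101100 ⊕ 0b00011010 ⊕ 0b10110111 = 0b11000001.
P'3: 0b10011001 ⊕ 0b11101010 ⊕ 0b01011010 = 0b00101001.

P'1 = 0b00000000, P'2 = 0b11000001, P'3 = 0b00101001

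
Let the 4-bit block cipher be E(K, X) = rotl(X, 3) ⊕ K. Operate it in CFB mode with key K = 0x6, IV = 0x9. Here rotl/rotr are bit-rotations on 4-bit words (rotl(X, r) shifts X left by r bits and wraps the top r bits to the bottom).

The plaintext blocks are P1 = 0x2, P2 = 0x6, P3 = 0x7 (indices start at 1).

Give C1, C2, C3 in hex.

CFB encryption: C_i = P_i ⊕ E(K, C_{i−1}), with C_{0} = IV.
C1: E(K, 0x9) = 0xA; 0x2 ⊕ 0xA = 0x8.
C2: E(K, 0x8) = 0x2; 0x6 ⊕ 0x2 = 0x4.
C3: E(K, 0x4) = 0x4; 0x7 ⊕ 0x4 = 0x3.

C1 = 0x8, C2 = 0x4, C3 = 0x3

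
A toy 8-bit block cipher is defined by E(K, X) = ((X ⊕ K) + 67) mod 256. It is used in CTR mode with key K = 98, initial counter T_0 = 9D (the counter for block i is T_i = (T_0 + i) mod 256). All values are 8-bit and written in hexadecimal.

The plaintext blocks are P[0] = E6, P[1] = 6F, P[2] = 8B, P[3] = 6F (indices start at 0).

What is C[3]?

CTR encryption: S_i = E(K, T_i) where T_i is the counter for block i; C_i = P_i ⊕ S_i.
C[0]: T = 9D, S = E(K, T) = 6C; E6 ⊕ 6C = 8A.
C[1]: T = 9E, S = E(K, T) = 6D; 6F ⊕ 6D = 02.
C[2]: T = 9F, S = E(K, T) = 6E; 8B ⊕ 6E = E5.
C[3]: T = A0, S = E(K, T) = 9F; 6F ⊕ 9F = F0.

C[3] = F0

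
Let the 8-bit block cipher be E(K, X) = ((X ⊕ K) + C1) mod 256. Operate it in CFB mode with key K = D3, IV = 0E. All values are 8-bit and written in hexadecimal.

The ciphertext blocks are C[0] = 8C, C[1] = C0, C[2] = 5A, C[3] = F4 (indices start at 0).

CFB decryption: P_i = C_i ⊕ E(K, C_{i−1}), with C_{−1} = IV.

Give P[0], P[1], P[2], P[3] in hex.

P[0] = 12, P[1] = E0, P[2] = 8E, P[3] = BE

P[0]: E(K, 0E) = 9E; 8C ⊕ 9E = 12.
P[1]: E(K, 8C) = 20; C0 ⊕ 20 = E0.
P[2]: E(K, C0) = D4; 5A ⊕ D4 = 8E.
P[3]: E(K, 5A) = 4A; F4 ⊕ 4A = BE.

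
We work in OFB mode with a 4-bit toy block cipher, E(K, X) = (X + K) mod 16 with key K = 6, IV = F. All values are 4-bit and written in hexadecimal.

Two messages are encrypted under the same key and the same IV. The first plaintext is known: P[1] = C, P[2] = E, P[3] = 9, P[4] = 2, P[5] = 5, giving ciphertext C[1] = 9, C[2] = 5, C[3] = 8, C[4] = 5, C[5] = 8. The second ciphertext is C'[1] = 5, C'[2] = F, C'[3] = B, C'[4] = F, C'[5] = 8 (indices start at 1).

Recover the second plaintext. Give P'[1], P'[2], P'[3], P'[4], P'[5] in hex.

In OFB with a reused IV, both messages share the same keystream S_i, so C_i ⊕ C'_i = P_i ⊕ P'_i and thus P'_i = P_i ⊕ C_i ⊕ C'_i.
P'[1]: C ⊕ 9 ⊕ 5 = 0.
P'[2]: E ⊕ 5 ⊕ F = 4.
P'[3]: 9 ⊕ 8 ⊕ B = A.
P'[4]: 2 ⊕ 5 ⊕ F = 8.
P'[5]: 5 ⊕ 8 ⊕ 8 = 5.

P'[1] = 0, P'[2] = 4, P'[3] = A, P'[4] = 8, P'[5] = 5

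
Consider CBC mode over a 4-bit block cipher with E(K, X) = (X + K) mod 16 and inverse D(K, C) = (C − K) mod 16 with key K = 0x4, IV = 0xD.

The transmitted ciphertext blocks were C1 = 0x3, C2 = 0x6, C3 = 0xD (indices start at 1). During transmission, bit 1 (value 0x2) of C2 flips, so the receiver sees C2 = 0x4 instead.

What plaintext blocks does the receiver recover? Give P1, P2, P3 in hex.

CBC decryption: P_i = D(K, C_i) ⊕ C_{i−1}, with C_{0} = IV.
Only C2 changed, to 0x4. In CBC, a change in C_i garbles P_i and flips the same bit in P_{i+1}. Decrypting the received ciphertext:
P1: D(K, 0x3) = 0xF; 0xF ⊕ 0xD = 0x2.
P2: D(K, 0x4) = 0x0; 0x0 ⊕ 0x3 = 0x3.
P3: D(K, 0xD) = 0x9; 0x9 ⊕ 0x4 = 0xD.
Blocks that differ from the original plaintext: P2, P3.

P1 = 0x2, P2 = 0x3, P3 = 0xD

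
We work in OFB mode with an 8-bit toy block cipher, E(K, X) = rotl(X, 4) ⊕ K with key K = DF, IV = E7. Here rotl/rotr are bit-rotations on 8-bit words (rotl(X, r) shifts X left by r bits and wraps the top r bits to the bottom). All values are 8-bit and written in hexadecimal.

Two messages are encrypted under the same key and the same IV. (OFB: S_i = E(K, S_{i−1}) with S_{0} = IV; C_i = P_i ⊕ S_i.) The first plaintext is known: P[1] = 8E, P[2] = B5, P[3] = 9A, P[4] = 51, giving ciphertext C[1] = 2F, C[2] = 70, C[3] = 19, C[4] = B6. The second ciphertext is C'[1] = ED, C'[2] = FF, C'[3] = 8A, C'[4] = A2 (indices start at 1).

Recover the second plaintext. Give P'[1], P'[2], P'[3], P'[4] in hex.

P'[1] = 4C, P'[2] = 3A, P'[3] = 09, P'[4] = 45

In OFB with a reused IV, both messages share the same keystream S_i, so C_i ⊕ C'_i = P_i ⊕ P'_i and thus P'_i = P_i ⊕ C_i ⊕ C'_i.
P'[1]: 8E ⊕ 2F ⊕ ED = 4C.
P'[2]: B5 ⊕ 70 ⊕ FF = 3A.
P'[3]: 9A ⊕ 19 ⊕ 8A = 09.
P'[4]: 51 ⊕ B6 ⊕ A2 = 45.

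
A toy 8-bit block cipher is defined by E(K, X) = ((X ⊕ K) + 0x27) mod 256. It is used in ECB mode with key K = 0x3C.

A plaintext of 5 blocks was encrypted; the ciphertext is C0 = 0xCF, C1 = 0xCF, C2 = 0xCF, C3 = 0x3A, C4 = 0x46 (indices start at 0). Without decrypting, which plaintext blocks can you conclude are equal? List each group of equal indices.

ECB encrypts each block independently with the same key, so equal ciphertext blocks imply equal plaintext blocks.
C0 = C1 = C2 = 0xCF, so P0 = P1 = P2.

P0 = P1 = P2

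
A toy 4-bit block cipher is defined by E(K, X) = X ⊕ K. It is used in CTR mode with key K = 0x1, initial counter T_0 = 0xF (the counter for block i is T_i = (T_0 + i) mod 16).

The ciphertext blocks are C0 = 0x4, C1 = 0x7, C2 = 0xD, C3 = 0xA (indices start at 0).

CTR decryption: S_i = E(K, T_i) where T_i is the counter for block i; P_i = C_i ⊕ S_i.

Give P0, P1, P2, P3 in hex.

P0 = 0xA, P1 = 0x6, P2 = 0xD, P3 = 0x9

P0: T = 0xF, S = E(K, T) = 0xE; 0x4 ⊕ 0xE = 0xA.
P1: T = 0x0, S = E(K, T) = 0x1; 0x7 ⊕ 0x1 = 0x6.
P2: T = 0x1, S = E(K, T) = 0x0; 0xD ⊕ 0x0 = 0xD.
P3: T = 0x2, S = E(K, T) = 0x3; 0xA ⊕ 0x3 = 0x9.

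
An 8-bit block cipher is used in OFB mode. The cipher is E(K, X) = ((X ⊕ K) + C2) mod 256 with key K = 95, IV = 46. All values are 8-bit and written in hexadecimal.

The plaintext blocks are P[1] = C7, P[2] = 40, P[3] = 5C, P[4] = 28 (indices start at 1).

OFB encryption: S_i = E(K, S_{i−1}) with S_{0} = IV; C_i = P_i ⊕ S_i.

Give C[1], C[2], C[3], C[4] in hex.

C[1]: S = E(K, 46) = 95; C7 ⊕ 95 = 52.
C[2]: S = E(K, 95) = C2; 40 ⊕ C2 = 82.
C[3]: S = E(K, C2) = 19; 5C ⊕ 19 = 45.
C[4]: S = E(K, 19) = 4E; 28 ⊕ 4E = 66.

C[1] = 52, C[2] = 82, C[3] = 45, C[4] = 66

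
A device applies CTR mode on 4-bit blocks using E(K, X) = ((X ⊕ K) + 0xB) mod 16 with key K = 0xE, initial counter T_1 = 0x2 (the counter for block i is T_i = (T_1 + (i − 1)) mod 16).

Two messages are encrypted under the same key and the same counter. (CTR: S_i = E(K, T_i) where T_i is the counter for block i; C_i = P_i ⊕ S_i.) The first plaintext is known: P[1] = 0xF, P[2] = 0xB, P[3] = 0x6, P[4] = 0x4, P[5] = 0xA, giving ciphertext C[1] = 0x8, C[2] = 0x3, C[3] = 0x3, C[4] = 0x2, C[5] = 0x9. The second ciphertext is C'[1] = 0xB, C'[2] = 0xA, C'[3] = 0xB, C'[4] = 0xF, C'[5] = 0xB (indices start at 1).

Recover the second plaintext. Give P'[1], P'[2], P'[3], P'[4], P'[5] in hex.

In CTR with a reused counter, both messages share the same keystream S_i, so C_i ⊕ C'_i = P_i ⊕ P'_i and thus P'_i = P_i ⊕ C_i ⊕ C'_i.
P'[1]: 0xF ⊕ 0x8 ⊕ 0xB = 0xC.
P'[2]: 0xB ⊕ 0x3 ⊕ 0xA = 0x2.
P'[3]: 0x6 ⊕ 0x3 ⊕ 0xB = 0xE.
P'[4]: 0x4 ⊕ 0x2 ⊕ 0xF = 0x9.
P'[5]: 0xA ⊕ 0x9 ⊕ 0xB = 0x8.

P'[1] = 0xC, P'[2] = 0x2, P'[3] = 0xE, P'[4] = 0x9, P'[5] = 0x8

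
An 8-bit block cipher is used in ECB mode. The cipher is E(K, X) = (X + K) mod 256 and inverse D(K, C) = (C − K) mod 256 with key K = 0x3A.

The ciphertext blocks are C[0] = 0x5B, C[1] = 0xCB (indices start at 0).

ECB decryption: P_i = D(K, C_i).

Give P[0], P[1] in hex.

P[0] = 0x21, P[1] = 0x91

P[0]: D(K, 0x5B) = 0x21.
P[1]: D(K, 0xCB) = 0x91.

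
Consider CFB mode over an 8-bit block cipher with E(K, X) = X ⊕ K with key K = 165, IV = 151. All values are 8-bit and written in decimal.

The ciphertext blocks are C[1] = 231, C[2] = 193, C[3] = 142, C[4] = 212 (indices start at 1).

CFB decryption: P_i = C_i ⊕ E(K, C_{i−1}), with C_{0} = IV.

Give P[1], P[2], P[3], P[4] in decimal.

P[1] = 213, P[2] = 131, P[3] = 234, P[4] = 255

P[1]: E(K, 151) = 50; 231 ⊕ 50 = 213.
P[2]: E(K, 231) = 66; 193 ⊕ 66 = 131.
P[3]: E(K, 193) = 100; 142 ⊕ 100 = 234.
P[4]: E(K, 142) = 43; 212 ⊕ 43 = 255.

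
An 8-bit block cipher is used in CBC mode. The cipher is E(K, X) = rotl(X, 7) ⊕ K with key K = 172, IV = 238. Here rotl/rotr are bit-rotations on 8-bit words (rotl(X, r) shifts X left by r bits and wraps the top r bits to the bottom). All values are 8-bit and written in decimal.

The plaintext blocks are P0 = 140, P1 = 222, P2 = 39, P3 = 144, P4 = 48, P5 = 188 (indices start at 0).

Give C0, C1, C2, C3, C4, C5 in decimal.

C0 = 157, C1 = 13, C2 = 185, C3 = 56, C4 = 168, C5 = 166

CBC encryption: C_i = E(K, P_i ⊕ C_{i−1}), with C_{−1} = IV.
C0: P0 ⊕ 238 = 98; E(K, 98) = 157.
C1: P1 ⊕ 157 = 67; E(K, 67) = 13.
C2: P2 ⊕ 13 = 42; E(K, 42) = 185.
C3: P3 ⊕ 185 = 41; E(K, 41) = 56.
C4: P4 ⊕ 56 = 8; E(K, 8) = 168.
C5: P5 ⊕ 168 = 20; E(K, 20) = 166.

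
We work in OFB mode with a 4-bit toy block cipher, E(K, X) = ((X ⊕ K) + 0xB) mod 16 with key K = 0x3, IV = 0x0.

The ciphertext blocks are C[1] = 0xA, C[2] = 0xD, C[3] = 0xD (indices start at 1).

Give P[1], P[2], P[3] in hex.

OFB decryption: S_i = E(K, S_{i−1}) with S_{0} = IV; P_i = C_i ⊕ S_i.
P[1]: S = E(K, 0x0) = 0xE; 0xA ⊕ 0xE = 0x4.
P[2]: S = E(K, 0xE) = 0x8; 0xD ⊕ 0x8 = 0x5.
P[3]: S = E(K, 0x8) = 0x6; 0xD ⊕ 0x6 = 0xB.

P[1] = 0x4, P[2] = 0x5, P[3] = 0xB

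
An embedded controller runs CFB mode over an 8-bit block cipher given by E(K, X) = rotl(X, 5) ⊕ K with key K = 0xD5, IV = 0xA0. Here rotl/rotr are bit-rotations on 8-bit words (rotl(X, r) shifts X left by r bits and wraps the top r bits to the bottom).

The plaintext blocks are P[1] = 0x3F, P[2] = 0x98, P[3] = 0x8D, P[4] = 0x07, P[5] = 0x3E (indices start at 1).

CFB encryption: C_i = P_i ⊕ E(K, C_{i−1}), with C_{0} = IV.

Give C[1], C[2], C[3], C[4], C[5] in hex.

C[1] = 0xFE, C[2] = 0x92, C[3] = 0x0A, C[4] = 0x93, C[5] = 0x99

C[1]: E(K, 0xA0) = 0xC1; 0x3F ⊕ 0xC1 = 0xFE.
C[2]: E(K, 0xFE) = 0x0A; 0x98 ⊕ 0x0A = 0x92.
C[3]: E(K, 0x92) = 0x87; 0x8D ⊕ 0x87 = 0x0A.
C[4]: E(K, 0x0A) = 0x94; 0x07 ⊕ 0x94 = 0x93.
C[5]: E(K, 0x93) = 0xA7; 0x3E ⊕ 0xA7 = 0x99.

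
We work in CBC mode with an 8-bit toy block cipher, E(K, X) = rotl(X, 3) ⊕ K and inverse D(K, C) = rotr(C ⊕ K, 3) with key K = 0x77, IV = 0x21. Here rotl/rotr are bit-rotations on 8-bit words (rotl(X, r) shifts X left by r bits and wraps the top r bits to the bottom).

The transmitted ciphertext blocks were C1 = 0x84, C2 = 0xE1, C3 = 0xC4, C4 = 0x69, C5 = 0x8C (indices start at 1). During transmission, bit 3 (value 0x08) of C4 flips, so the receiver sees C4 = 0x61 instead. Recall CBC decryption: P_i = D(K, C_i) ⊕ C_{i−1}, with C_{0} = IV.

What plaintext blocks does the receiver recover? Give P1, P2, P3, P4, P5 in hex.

Only C4 changed, to 0x61. In CBC, a change in C_i garbles P_i and flips the same bit in P_{i+1}. Decrypting the received ciphertext:
P1: D(K, 0x84) = 0x7E; 0x7E ⊕ 0x21 = 0x5F.
P2: D(K, 0xE1) = 0xD2; 0xD2 ⊕ 0x84 = 0x56.
P3: D(K, 0xC4) = 0x76; 0x76 ⊕ 0xE1 = 0x97.
P4: D(K, 0x61) = 0xC2; 0xC2 ⊕ 0xC4 = 0x06.
P5: D(K, 0x8C) = 0x7F; 0x7F ⊕ 0x61 = 0x1E.
Blocks that differ from the original plaintext: P4, P5.

P1 = 0x5F, P2 = 0x56, P3 = 0x97, P4 = 0x06, P5 = 0x1E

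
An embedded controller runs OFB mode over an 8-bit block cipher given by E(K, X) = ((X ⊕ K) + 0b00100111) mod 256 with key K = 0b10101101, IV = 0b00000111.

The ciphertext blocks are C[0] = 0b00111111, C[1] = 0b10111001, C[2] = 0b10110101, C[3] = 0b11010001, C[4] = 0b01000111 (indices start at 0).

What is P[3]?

OFB decryption: S_i = E(K, S_{i−1}) with S_{−1} = IV; P_i = C_i ⊕ S_i.
P[0]: S = E(K, 0b00000111) = 0b11010001; 0b00111111 ⊕ 0b11010001 = 0b11101110.
P[1]: S = E(K, 0b11010001) = 0b10100011; 0b10111001 ⊕ 0b10100011 = 0b00011010.
P[2]: S = E(K, 0b10100011) = 0b00110101; 0b10110101 ⊕ 0b00110101 = 0b10000000.
P[3]: S = E(K, 0b00110101) = 0b10111111; 0b11010001 ⊕ 0b10111111 = 0b01101110.

P[3] = 0b01101110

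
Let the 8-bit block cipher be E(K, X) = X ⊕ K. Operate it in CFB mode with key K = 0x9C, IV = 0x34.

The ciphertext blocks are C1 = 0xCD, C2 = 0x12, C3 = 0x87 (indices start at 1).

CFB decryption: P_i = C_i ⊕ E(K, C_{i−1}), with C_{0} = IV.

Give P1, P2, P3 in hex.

P1: E(K, 0x34) = 0xA8; 0xCD ⊕ 0xA8 = 0x65.
P2: E(K, 0xCD) = 0x51; 0x12 ⊕ 0x51 = 0x43.
P3: E(K, 0x12) = 0x8E; 0x87 ⊕ 0x8E = 0x09.

P1 = 0x65, P2 = 0x43, P3 = 0x09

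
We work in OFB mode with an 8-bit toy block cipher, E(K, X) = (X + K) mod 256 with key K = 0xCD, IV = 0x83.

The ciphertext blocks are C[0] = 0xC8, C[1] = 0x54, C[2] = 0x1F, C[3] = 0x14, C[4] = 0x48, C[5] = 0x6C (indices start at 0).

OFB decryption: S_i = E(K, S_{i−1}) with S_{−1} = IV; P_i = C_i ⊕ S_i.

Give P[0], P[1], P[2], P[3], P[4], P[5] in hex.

P[0]: S = E(K, 0x83) = 0x50; 0xC8 ⊕ 0x50 = 0x98.
P[1]: S = E(K, 0x50) = 0x1D; 0x54 ⊕ 0x1D = 0x49.
P[2]: S = E(K, 0x1D) = 0xEA; 0x1F ⊕ 0xEA = 0xF5.
P[3]: S = E(K, 0xEA) = 0xB7; 0x14 ⊕ 0xB7 = 0xA3.
P[4]: S = E(K, 0xB7) = 0x84; 0x48 ⊕ 0x84 = 0xCC.
P[5]: S = E(K, 0x84) = 0x51; 0x6C ⊕ 0x51 = 0x3D.

P[0] = 0x98, P[1] = 0x49, P[2] = 0xF5, P[3] = 0xA3, P[4] = 0xCC, P[5] = 0x3D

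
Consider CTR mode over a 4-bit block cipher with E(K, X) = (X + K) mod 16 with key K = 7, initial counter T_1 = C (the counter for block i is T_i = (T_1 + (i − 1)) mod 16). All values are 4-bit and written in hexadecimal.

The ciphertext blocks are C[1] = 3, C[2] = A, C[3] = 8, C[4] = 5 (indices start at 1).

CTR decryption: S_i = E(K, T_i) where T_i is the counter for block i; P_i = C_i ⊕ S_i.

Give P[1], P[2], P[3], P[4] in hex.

P[1]: T = C, S = E(K, T) = 3; 3 ⊕ 3 = 0.
P[2]: T = D, S = E(K, T) = 4; A ⊕ 4 = E.
P[3]: T = E, S = E(K, T) = 5; 8 ⊕ 5 = D.
P[4]: T = F, S = E(K, T) = 6; 5 ⊕ 6 = 3.

P[1] = 0, P[2] = E, P[3] = D, P[4] = 3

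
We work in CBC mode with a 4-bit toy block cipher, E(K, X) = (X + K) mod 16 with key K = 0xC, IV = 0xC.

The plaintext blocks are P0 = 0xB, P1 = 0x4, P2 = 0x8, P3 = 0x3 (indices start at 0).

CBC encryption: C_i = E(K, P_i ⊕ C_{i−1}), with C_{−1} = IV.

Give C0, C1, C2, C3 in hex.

C0: P0 ⊕ 0xC = 0x7; E(K, 0x7) = 0x3.
C1: P1 ⊕ 0x3 = 0x7; E(K, 0x7) = 0x3.
C2: P2 ⊕ 0x3 = 0xB; E(K, 0xB) = 0x7.
C3: P3 ⊕ 0x7 = 0x4; E(K, 0x4) = 0x0.

C0 = 0x3, C1 = 0x3, C2 = 0x7, C3 = 0x0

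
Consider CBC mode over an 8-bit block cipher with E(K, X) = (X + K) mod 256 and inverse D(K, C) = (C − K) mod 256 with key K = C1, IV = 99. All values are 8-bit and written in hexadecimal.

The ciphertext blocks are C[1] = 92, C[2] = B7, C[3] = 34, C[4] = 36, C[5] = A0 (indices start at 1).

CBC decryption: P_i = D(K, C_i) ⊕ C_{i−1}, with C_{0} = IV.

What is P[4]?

P[4]: D(K, 36) = 75; 75 ⊕ 34 = 41.

P[4] = 41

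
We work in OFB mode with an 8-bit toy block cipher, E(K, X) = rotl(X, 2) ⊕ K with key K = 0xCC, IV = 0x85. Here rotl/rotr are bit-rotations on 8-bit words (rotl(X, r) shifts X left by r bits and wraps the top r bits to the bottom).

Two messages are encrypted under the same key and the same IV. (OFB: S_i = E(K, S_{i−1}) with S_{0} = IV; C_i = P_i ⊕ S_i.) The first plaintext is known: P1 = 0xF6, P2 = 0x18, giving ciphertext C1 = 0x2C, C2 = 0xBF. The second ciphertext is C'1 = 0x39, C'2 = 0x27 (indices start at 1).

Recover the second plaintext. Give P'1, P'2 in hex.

P'1 = 0xE3, P'2 = 0x80

In OFB with a reused IV, both messages share the same keystream S_i, so C_i ⊕ C'_i = P_i ⊕ P'_i and thus P'_i = P_i ⊕ C_i ⊕ C'_i.
P'1: 0xF6 ⊕ 0x2C ⊕ 0x39 = 0xE3.
P'2: 0x18 ⊕ 0xBF ⊕ 0x27 = 0x80.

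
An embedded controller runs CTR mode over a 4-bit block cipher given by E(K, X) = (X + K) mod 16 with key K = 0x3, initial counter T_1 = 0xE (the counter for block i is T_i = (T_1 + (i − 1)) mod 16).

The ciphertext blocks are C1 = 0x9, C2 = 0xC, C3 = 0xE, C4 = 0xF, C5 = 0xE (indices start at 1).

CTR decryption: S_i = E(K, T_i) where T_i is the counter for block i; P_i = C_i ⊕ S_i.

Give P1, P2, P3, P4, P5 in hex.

P1: T = 0xE, S = E(K, T) = 0x1; 0x9 ⊕ 0x1 = 0x8.
P2: T = 0xF, S = E(K, T) = 0x2; 0xC ⊕ 0x2 = 0xE.
P3: T = 0x0, S = E(K, T) = 0x3; 0xE ⊕ 0x3 = 0xD.
P4: T = 0x1, S = E(K, T) = 0x4; 0xF ⊕ 0x4 = 0xB.
P5: T = 0x2, S = E(K, T) = 0x5; 0xE ⊕ 0x5 = 0xB.

P1 = 0x8, P2 = 0xE, P3 = 0xD, P4 = 0xB, P5 = 0xB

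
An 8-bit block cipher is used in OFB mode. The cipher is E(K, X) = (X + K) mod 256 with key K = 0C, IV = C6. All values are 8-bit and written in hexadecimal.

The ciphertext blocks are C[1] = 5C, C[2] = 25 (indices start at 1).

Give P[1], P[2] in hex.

OFB decryption: S_i = E(K, S_{i−1}) with S_{0} = IV; P_i = C_i ⊕ S_i.
P[1]: S = E(K, C6) = D2; 5C ⊕ D2 = 8E.
P[2]: S = E(K, D2) = DE; 25 ⊕ DE = FB.

P[1] = 8E, P[2] = FB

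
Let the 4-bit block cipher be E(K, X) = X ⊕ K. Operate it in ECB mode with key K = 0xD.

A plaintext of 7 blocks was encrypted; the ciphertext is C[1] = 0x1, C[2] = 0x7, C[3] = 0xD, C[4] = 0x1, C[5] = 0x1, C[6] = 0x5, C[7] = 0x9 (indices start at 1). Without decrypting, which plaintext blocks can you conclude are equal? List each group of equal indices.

ECB encrypts each block independently with the same key, so equal ciphertext blocks imply equal plaintext blocks.
C[1] = C[4] = C[5] = 0x1, so P[1] = P[4] = P[5].

P[1] = P[4] = P[5]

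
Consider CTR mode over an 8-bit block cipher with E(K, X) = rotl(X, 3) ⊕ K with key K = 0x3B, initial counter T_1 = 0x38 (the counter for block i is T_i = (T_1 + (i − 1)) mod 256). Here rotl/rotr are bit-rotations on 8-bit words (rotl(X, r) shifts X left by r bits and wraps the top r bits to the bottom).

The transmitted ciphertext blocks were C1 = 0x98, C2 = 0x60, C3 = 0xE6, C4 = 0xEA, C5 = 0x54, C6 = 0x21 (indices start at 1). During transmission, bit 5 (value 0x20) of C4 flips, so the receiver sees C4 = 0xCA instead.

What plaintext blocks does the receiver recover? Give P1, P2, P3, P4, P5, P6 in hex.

P1 = 0x62, P2 = 0x92, P3 = 0x0C, P4 = 0x28, P5 = 0x8E, P6 = 0xF3

CTR decryption: S_i = E(K, T_i) where T_i is the counter for block i; P_i = C_i ⊕ S_i.
Only C4 changed, to 0xCA. In CTR, a change in C_i flips the same bit in P_i only; the keystream is unaffected. Decrypting the received ciphertext:
P1: T = 0x38, S = E(K, T) = 0xFA; 0x98 ⊕ 0xFA = 0x62.
P2: T = 0x39, S = E(K, T) = 0xF2; 0x60 ⊕ 0xF2 = 0x92.
P3: T = 0x3A, S = E(K, T) = 0xEA; 0xE6 ⊕ 0xEA = 0x0C.
P4: T = 0x3B, S = E(K, T) = 0xE2; 0xCA ⊕ 0xE2 = 0x28.
P5: T = 0x3C, S = E(K, T) = 0xDA; 0x54 ⊕ 0xDA = 0x8E.
P6: T = 0x3D, S = E(K, T) = 0xD2; 0x21 ⊕ 0xD2 = 0xF3.
Blocks that differ from the original plaintext: P4.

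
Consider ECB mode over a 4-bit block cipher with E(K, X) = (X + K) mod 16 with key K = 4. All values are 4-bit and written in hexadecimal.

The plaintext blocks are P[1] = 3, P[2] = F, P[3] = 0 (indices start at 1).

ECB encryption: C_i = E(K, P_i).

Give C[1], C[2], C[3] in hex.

C[1] = 7, C[2] = 3, C[3] = 4

C[1]: E(K, 3) = 7.
C[2]: E(K, F) = 3.
C[3]: E(K, 0) = 4.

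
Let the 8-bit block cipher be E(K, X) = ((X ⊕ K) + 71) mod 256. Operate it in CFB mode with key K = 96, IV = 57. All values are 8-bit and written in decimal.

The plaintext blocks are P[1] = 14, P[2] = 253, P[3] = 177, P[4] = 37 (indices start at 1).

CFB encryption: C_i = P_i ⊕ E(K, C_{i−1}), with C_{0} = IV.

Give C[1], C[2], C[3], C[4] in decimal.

C[1]: E(K, 57) = 160; 14 ⊕ 160 = 174.
C[2]: E(K, 174) = 21; 253 ⊕ 21 = 232.
C[3]: E(K, 232) = 207; 177 ⊕ 207 = 126.
C[4]: E(K, 126) = 101; 37 ⊕ 101 = 64.

C[1] = 174, C[2] = 232, C[3] = 126, C[4] = 64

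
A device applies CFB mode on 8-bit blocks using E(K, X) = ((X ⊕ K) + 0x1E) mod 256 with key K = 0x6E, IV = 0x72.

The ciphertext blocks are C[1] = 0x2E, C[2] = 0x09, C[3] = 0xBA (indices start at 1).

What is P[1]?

CFB decryption: P_i = C_i ⊕ E(K, C_{i−1}), with C_{0} = IV.
P[1]: E(K, 0x72) = 0x3A; 0x2E ⊕ 0x3A = 0x14.

P[1] = 0x14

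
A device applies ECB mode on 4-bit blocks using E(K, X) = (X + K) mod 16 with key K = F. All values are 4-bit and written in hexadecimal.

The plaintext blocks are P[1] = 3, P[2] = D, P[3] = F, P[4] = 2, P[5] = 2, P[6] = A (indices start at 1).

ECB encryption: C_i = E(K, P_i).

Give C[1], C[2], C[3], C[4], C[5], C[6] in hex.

C[1] = 2, C[2] = C, C[3] = E, C[4] = 1, C[5] = 1, C[6] = 9

C[1]: E(K, 3) = 2.
C[2]: E(K, D) = C.
C[3]: E(K, F) = E.
C[4]: E(K, 2) = 1.
C[5]: E(K, 2) = 1.
C[6]: E(K, A) = 9.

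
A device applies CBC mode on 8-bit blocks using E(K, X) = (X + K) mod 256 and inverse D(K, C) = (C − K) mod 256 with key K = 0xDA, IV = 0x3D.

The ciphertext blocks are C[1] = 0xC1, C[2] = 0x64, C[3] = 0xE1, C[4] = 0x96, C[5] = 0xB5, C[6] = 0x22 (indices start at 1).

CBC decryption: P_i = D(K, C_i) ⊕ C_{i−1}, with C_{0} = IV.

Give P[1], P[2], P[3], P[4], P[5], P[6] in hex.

P[1]: D(K, 0xC1) = 0xE7; 0xE7 ⊕ 0x3D = 0xDA.
P[2]: D(K, 0x64) = 0x8A; 0x8A ⊕ 0xC1 = 0x4B.
P[3]: D(K, 0xE1) = 0x07; 0x07 ⊕ 0x64 = 0x63.
P[4]: D(K, 0x96) = 0xBC; 0xBC ⊕ 0xE1 = 0x5D.
P[5]: D(K, 0xB5) = 0xDB; 0xDB ⊕ 0x96 = 0x4D.
P[6]: D(K, 0x22) = 0x48; 0x48 ⊕ 0xB5 = 0xFD.

P[1] = 0xDA, P[2] = 0x4B, P[3] = 0x63, P[4] = 0x5D, P[5] = 0x4D, P[6] = 0xFD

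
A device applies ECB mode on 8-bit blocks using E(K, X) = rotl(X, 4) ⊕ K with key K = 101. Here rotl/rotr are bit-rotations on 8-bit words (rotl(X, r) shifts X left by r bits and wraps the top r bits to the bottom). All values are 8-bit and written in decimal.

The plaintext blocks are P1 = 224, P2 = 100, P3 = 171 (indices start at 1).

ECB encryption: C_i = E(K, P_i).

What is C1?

C1 = 107

C1: E(K, 224) = 107.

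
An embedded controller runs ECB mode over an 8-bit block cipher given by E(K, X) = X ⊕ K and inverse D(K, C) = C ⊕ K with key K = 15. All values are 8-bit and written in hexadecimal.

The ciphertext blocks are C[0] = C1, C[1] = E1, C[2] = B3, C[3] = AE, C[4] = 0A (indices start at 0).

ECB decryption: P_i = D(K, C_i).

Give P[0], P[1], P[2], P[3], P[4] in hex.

P[0] = D4, P[1] = F4, P[2] = A6, P[3] = BB, P[4] = 1F

P[0]: D(K, C1) = D4.
P[1]: D(K, E1) = F4.
P[2]: D(K, B3) = A6.
P[3]: D(K, AE) = BB.
P[4]: D(K, 0A) = 1F.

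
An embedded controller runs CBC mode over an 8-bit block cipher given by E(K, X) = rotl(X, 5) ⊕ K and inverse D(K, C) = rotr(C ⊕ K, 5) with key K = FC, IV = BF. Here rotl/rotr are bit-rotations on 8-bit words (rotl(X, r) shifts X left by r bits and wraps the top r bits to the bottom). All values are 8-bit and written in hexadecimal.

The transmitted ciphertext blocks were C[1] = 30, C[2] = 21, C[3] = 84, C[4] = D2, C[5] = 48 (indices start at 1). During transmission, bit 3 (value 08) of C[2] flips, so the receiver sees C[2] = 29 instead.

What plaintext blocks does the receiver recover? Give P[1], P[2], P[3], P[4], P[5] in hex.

P[1] = D9, P[2] = 9E, P[3] = EA, P[4] = F5, P[5] = 77

CBC decryption: P_i = D(K, C_i) ⊕ C_{i−1}, with C_{0} = IV.
Only C[2] changed, to 29. In CBC, a change in C_i garbles P_i and flips the same bit in P_{i+1}. Decrypting the received ciphertext:
P[1]: D(K, 30) = 66; 66 ⊕ BF = D9.
P[2]: D(K, 29) = AE; AE ⊕ 30 = 9E.
P[3]: D(K, 84) = C3; C3 ⊕ 29 = EA.
P[4]: D(K, D2) = 71; 71 ⊕ 84 = F5.
P[5]: D(K, 48) = A5; A5 ⊕ D2 = 77.
Blocks that differ from the original plaintext: P[2], P[3].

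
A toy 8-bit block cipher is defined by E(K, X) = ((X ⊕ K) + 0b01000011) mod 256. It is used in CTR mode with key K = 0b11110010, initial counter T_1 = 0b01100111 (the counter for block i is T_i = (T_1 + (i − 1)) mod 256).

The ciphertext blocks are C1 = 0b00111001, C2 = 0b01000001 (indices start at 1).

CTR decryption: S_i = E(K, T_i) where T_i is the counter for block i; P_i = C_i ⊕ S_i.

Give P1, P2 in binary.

P1 = 0b11100001, P2 = 0b10011100

P1: T = 0b01100111, S = E(K, T) = 0b11011000; 0b00111001 ⊕ 0b11011000 = 0b11100001.
P2: T = 0b01101000, S = E(K, T) = 0b11011101; 0b01000001 ⊕ 0b11011101 = 0b10011100.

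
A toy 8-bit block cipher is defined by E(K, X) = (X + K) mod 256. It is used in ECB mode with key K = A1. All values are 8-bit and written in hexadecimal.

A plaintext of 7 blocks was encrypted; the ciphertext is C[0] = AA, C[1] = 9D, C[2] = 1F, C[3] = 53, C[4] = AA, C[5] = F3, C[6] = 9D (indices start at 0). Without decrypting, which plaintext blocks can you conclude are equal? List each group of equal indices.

ECB encrypts each block independently with the same key, so equal ciphertext blocks imply equal plaintext blocks.
C[0] = C[4] = AA, so P[0] = P[4].
C[1] = C[6] = 9D, so P[1] = P[6].

P[0] = P[4]; P[1] = P[6]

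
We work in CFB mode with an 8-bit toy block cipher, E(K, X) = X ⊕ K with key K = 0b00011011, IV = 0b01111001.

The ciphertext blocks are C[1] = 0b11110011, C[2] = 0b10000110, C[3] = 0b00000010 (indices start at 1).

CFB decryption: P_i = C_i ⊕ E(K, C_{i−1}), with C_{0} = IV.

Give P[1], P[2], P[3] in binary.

P[1] = 0b10010001, P[2] = 0b01101110, P[3] = 0b10011111

P[1]: E(K, 0b01111001) = 0b01100010; 0b11110011 ⊕ 0b01100010 = 0b10010001.
P[2]: E(K, 0b11110011) = 0b11101000; 0b10000110 ⊕ 0b11101000 = 0b01101110.
P[3]: E(K, 0b10000110) = 0b10011101; 0b00000010 ⊕ 0b10011101 = 0b10011111.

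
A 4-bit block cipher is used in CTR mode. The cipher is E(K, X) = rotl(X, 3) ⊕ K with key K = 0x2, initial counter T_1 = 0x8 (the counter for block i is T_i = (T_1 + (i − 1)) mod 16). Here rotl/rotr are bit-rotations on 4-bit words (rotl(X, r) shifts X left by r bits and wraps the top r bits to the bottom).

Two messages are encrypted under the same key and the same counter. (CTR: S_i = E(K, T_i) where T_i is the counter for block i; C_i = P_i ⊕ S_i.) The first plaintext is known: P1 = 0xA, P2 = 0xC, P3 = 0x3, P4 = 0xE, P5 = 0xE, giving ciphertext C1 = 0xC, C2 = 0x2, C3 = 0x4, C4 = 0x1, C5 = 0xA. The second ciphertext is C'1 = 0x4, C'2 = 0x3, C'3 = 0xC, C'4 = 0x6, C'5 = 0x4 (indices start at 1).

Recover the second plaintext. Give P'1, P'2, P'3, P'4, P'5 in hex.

In CTR with a reused counter, both messages share the same keystream S_i, so C_i ⊕ C'_i = P_i ⊕ P'_i and thus P'_i = P_i ⊕ C_i ⊕ C'_i.
P'1: 0xA ⊕ 0xC ⊕ 0x4 = 0x2.
P'2: 0xC ⊕ 0x2 ⊕ 0x3 = 0xD.
P'3: 0x3 ⊕ 0x4 ⊕ 0xC = 0xB.
P'4: 0xE ⊕ 0x1 ⊕ 0x6 = 0x9.
P'5: 0xE ⊕ 0xA ⊕ 0x4 = 0x0.

P'1 = 0x2, P'2 = 0xD, P'3 = 0xB, P'4 = 0x9, P'5 = 0x0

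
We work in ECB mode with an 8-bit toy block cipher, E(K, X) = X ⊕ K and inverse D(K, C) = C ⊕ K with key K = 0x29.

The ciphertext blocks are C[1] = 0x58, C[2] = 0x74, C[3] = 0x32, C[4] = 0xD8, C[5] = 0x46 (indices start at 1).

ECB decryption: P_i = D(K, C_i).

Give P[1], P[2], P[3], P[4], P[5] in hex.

P[1]: D(K, 0x58) = 0x71.
P[2]: D(K, 0x74) = 0x5D.
P[3]: D(K, 0x32) = 0x1B.
P[4]: D(K, 0xD8) = 0xF1.
P[5]: D(K, 0x46) = 0x6F.

P[1] = 0x71, P[2] = 0x5D, P[3] = 0x1B, P[4] = 0xF1, P[5] = 0x6F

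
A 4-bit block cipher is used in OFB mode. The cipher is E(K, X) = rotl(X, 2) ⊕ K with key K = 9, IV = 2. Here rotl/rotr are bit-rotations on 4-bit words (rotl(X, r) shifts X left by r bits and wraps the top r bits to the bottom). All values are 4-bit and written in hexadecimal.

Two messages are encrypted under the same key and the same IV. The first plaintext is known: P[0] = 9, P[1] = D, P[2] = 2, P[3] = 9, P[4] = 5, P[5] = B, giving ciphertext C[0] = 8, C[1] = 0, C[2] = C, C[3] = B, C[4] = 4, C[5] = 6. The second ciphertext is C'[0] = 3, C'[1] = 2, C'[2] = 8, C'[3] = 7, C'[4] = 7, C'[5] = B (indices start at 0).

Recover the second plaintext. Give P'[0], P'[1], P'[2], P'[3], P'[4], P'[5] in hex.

In OFB with a reused IV, both messages share the same keystream S_i, so C_i ⊕ C'_i = P_i ⊕ P'_i and thus P'_i = P_i ⊕ C_i ⊕ C'_i.
P'[0]: 9 ⊕ 8 ⊕ 3 = 2.
P'[1]: D ⊕ 0 ⊕ 2 = F.
P'[2]: 2 ⊕ C ⊕ 8 = 6.
P'[3]: 9 ⊕ B ⊕ 7 = 5.
P'[4]: 5 ⊕ 4 ⊕ 7 = 6.
P'[5]: B ⊕ 6 ⊕ B = 6.

P'[0] = 2, P'[1] = F, P'[2] = 6, P'[3] = 5, P'[4] = 6, P'[5] = 6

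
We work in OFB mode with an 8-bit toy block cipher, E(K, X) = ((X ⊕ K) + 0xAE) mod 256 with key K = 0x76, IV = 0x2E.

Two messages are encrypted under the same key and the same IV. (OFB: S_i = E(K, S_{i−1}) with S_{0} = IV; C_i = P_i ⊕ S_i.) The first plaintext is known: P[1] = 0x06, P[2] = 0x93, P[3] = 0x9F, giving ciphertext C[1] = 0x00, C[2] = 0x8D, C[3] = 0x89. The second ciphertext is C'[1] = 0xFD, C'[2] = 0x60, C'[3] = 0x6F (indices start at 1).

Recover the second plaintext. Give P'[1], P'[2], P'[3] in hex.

P'[1] = 0xFB, P'[2] = 0x7E, P'[3] = 0x79

In OFB with a reused IV, both messages share the same keystream S_i, so C_i ⊕ C'_i = P_i ⊕ P'_i and thus P'_i = P_i ⊕ C_i ⊕ C'_i.
P'[1]: 0x06 ⊕ 0x00 ⊕ 0xFD = 0xFB.
P'[2]: 0x93 ⊕ 0x8D ⊕ 0x60 = 0x7E.
P'[3]: 0x9F ⊕ 0x89 ⊕ 0x6F = 0x79.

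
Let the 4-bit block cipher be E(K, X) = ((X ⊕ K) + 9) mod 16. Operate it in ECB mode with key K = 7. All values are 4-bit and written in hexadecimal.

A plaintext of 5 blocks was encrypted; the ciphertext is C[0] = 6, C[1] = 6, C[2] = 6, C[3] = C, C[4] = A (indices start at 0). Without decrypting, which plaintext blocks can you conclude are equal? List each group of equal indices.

P[0] = P[1] = P[2]

ECB encrypts each block independently with the same key, so equal ciphertext blocks imply equal plaintext blocks.
C[0] = C[1] = C[2] = 6, so P[0] = P[1] = P[2].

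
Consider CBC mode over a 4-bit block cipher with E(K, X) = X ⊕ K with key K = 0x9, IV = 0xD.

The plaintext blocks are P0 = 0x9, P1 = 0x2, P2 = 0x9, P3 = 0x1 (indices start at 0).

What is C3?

C3 = 0xE

CBC encryption: C_i = E(K, P_i ⊕ C_{i−1}), with C_{−1} = IV.
C0: P0 ⊕ 0xD = 0x4; E(K, 0x4) = 0xD.
C1: P1 ⊕ 0xD = 0xF; E(K, 0xF) = 0x6.
C2: P2 ⊕ 0x6 = 0xF; E(K, 0xF) = 0x6.
C3: P3 ⊕ 0x6 = 0x7; E(K, 0x7) = 0xE.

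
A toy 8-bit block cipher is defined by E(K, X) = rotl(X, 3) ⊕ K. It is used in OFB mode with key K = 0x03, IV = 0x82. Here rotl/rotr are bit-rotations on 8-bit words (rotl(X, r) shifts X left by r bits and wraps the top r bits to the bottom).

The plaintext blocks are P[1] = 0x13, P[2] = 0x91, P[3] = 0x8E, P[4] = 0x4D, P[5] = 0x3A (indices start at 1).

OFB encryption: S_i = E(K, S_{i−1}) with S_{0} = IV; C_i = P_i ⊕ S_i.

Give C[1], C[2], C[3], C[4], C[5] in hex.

C[1]: S = E(K, 0x82) = 0x17; 0x13 ⊕ 0x17 = 0x04.
C[2]: S = E(K, 0x17) = 0xBB; 0x91 ⊕ 0xBB = 0x2A.
C[3]: S = E(K, 0xBB) = 0xDE; 0x8E ⊕ 0xDE = 0x50.
C[4]: S = E(K, 0xDE) = 0xF5; 0x4D ⊕ 0xF5 = 0xB8.
C[5]: S = E(K, 0xF5) = 0xAC; 0x3A ⊕ 0xAC = 0x96.

C[1] = 0x04, C[2] = 0x2A, C[3] = 0x50, C[4] = 0xB8, C[5] = 0x96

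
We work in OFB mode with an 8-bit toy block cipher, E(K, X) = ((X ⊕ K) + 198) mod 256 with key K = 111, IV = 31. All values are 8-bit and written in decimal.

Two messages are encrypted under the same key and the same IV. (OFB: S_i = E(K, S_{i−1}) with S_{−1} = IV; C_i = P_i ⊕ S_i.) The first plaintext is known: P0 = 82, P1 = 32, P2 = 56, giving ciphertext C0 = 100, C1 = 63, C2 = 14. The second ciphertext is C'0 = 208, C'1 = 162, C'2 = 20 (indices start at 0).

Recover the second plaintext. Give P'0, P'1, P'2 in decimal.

P'0 = 230, P'1 = 189, P'2 = 34

In OFB with a reused IV, both messages share the same keystream S_i, so C_i ⊕ C'_i = P_i ⊕ P'_i and thus P'_i = P_i ⊕ C_i ⊕ C'_i.
P'0: 82 ⊕ 100 ⊕ 208 = 230.
P'1: 32 ⊕ 63 ⊕ 162 = 189.
P'2: 56 ⊕ 14 ⊕ 20 = 34.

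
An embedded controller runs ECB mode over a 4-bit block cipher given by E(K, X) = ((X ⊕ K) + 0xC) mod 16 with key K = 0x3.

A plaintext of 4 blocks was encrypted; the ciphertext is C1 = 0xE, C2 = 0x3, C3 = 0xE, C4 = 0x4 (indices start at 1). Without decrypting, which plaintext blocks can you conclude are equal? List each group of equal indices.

ECB encrypts each block independently with the same key, so equal ciphertext blocks imply equal plaintext blocks.
C1 = C3 = 0xE, so P1 = P3.

P1 = P3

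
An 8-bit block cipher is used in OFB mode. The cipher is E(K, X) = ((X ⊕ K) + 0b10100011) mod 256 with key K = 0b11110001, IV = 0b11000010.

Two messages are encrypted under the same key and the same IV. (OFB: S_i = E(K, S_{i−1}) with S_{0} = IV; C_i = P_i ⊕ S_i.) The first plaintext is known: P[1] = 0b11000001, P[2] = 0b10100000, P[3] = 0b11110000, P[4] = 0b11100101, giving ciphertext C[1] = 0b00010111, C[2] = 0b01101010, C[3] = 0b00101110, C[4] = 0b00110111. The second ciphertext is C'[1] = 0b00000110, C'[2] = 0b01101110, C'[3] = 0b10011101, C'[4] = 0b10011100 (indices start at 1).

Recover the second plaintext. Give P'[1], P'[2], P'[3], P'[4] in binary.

P'[1] = 0b11010000, P'[2] = 0b10100100, P'[3] = 0b01000011, P'[4] = 0b01001110

In OFB with a reused IV, both messages share the same keystream S_i, so C_i ⊕ C'_i = P_i ⊕ P'_i and thus P'_i = P_i ⊕ C_i ⊕ C'_i.
P'[1]: 0b11000001 ⊕ 0b00010111 ⊕ 0b00000110 = 0b11010000.
P'[2]: 0b10100000 ⊕ 0b01101010 ⊕ 0b01101110 = 0b10100100.
P'[3]: 0b11110000 ⊕ 0b00101110 ⊕ 0b10011101 = 0b01000011.
P'[4]: 0b11100101 ⊕ 0b00110111 ⊕ 0b10011100 = 0b01001110.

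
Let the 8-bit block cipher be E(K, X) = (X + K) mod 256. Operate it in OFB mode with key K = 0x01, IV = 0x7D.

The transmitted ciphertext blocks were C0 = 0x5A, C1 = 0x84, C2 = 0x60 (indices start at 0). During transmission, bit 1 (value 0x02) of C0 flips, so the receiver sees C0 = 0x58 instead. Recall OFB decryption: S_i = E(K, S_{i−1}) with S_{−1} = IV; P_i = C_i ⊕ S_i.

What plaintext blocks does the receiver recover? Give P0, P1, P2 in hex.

Only C0 changed, to 0x58. In OFB, a change in C_i flips the same bit in P_i only; the keystream is unaffected. Decrypting the received ciphertext:
P0: S = E(K, 0x7D) = 0x7E; 0x58 ⊕ 0x7E = 0x26.
P1: S = E(K, 0x7E) = 0x7F; 0x84 ⊕ 0x7F = 0xFB.
P2: S = E(K, 0x7F) = 0x80; 0x60 ⊕ 0x80 = 0xE0.
Blocks that differ from the original plaintext: P0.

P0 = 0x26, P1 = 0xFB, P2 = 0xE0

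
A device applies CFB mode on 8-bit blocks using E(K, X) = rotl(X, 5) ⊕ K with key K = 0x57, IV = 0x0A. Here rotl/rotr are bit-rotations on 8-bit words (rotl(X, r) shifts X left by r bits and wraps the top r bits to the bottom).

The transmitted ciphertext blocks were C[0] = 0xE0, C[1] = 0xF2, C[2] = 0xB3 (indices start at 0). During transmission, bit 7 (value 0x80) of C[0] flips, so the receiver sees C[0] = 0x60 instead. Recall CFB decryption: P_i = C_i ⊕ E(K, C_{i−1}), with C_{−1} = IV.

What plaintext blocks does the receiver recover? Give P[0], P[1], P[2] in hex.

P[0] = 0x76, P[1] = 0xA9, P[2] = 0xBA

Only C[0] changed, to 0x60. In CFB, a change in C_i flips the same bit in P_i and garbles P_{i+1}. Decrypting the received ciphertext:
P[0]: E(K, 0x0A) = 0x16; 0x60 ⊕ 0x16 = 0x76.
P[1]: E(K, 0x60) = 0x5B; 0xF2 ⊕ 0x5B = 0xA9.
P[2]: E(K, 0xF2) = 0x09; 0xB3 ⊕ 0x09 = 0xBA.
Blocks that differ from the original plaintext: P[0], P[1].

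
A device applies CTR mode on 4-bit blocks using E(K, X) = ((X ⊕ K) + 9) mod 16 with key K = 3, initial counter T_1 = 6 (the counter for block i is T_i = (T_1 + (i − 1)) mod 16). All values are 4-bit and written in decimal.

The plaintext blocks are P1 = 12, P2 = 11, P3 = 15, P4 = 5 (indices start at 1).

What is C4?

C4 = 6

CTR encryption: S_i = E(K, T_i) where T_i is the counter for block i; C_i = P_i ⊕ S_i.
C1: T = 6, S = E(K, T) = 14; 12 ⊕ 14 = 2.
C2: T = 7, S = E(K, T) = 13; 11 ⊕ 13 = 6.
C3: T = 8, S = E(K, T) = 4; 15 ⊕ 4 = 11.
C4: T = 9, S = E(K, T) = 3; 5 ⊕ 3 = 6.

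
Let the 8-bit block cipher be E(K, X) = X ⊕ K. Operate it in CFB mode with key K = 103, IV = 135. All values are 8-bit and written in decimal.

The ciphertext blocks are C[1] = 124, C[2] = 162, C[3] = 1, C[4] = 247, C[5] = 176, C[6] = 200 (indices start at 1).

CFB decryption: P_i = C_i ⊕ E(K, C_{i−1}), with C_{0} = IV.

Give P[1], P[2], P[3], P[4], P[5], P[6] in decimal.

P[1] = 156, P[2] = 185, P[3] = 196, P[4] = 145, P[5] = 32, P[6] = 31

P[1]: E(K, 135) = 224; 124 ⊕ 224 = 156.
P[2]: E(K, 124) = 27; 162 ⊕ 27 = 185.
P[3]: E(K, 162) = 197; 1 ⊕ 197 = 196.
P[4]: E(K, 1) = 102; 247 ⊕ 102 = 145.
P[5]: E(K, 247) = 144; 176 ⊕ 144 = 32.
P[6]: E(K, 176) = 215; 200 ⊕ 215 = 31.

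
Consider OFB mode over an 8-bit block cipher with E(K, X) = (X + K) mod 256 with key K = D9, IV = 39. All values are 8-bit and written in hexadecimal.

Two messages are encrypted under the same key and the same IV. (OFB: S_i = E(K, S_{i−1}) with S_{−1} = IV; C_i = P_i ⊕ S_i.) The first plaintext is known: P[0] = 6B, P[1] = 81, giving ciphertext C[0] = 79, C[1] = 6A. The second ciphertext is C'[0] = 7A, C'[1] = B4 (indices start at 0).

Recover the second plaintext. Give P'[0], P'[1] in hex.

P'[0] = 68, P'[1] = 5F

In OFB with a reused IV, both messages share the same keystream S_i, so C_i ⊕ C'_i = P_i ⊕ P'_i and thus P'_i = P_i ⊕ C_i ⊕ C'_i.
P'[0]: 6B ⊕ 79 ⊕ 7A = 68.
P'[1]: 81 ⊕ 6A ⊕ B4 = 5F.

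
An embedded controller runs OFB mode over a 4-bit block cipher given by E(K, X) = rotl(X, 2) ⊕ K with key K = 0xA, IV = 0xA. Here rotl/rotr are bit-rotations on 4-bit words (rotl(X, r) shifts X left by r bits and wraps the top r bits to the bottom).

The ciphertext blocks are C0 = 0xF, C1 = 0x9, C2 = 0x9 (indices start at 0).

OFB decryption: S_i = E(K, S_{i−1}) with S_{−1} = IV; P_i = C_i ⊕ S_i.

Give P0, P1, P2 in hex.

P0 = 0xF, P1 = 0x3, P2 = 0x9

P0: S = E(K, 0xA) = 0x0; 0xF ⊕ 0x0 = 0xF.
P1: S = E(K, 0x0) = 0xA; 0x9 ⊕ 0xA = 0x3.
P2: S = E(K, 0xA) = 0x0; 0x9 ⊕ 0x0 = 0x9.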